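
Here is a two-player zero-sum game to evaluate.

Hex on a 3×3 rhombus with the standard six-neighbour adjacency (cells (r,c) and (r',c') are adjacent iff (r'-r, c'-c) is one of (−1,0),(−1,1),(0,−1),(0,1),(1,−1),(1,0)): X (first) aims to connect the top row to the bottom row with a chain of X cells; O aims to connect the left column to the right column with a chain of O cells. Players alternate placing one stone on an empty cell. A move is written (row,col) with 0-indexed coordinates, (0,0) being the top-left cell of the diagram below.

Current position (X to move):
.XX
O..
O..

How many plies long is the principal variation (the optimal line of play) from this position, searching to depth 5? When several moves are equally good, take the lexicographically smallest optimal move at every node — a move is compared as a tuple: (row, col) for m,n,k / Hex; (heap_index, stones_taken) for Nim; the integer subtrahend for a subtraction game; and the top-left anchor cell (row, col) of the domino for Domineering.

p1 X@[.XX/O../O..]: (0,0)[XXX/O../O..]-1 (1,1)[.XX/OX./O..]-1 (1,2)[.XX/O.X/O..]+1* (2,1)[.XX/O../OX.]+1 (2,2)[.XX/O../O.X]-1
p2 O@[.XX/O.X/O..]: (0,0)[OXX/O.X/O..]-1* (1,1)[.XX/OOX/O..]-1 (2,1)[.XX/O.X/OO.]-1 (2,2)[.XX/O.X/O.O]-1
p3 X@[OXX/O.X/O..]: (1,1)[OXX/OXX/O..]+1* (2,1)[OXX/O.X/OX.]+1 (2,2)[OXX/O.X/O.X]+1
p4 O@[OXX/OXX/O..]: (2,1)[OXX/OXX/OO.]-1* (2,2)[OXX/OXX/O.O]-1
p5 X@[OXX/OXX/OO.]: (2,2)[OXX/OXX/OOX]+1*
p6 O@[OXX/OXX/OOX] terminal -1; root [.XX/O../O..] d5

PV length from [.XX/O../O..]: 5 plies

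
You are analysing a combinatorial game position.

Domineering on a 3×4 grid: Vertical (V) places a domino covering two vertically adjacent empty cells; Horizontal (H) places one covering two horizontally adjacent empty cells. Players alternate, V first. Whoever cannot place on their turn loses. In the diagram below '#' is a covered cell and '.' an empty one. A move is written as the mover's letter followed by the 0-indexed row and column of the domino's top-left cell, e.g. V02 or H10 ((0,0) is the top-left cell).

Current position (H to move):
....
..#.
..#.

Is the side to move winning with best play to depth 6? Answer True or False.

H winning at [..../..#./..#.]: True

ply 1, H at ..../..#./..#. | H00=-1→##../..#./..#.; H01=-1→.##./..#./..#.; H02=-1→..##/..#./..#.; H10=+1→..../###./..#.*; H20=-1→..../..#./###.
ply 2, V at ..../###./..#. | V03=-1→...#/####/..#.*; V13=-1→..../####/..##
ply 3, H at ...#/####/..#. | H00=+1→##.#/####/..#.*; H01=+1→.###/####/..#.; H20=+1→...#/####/###.
ply 4: ##.#/####/..#. is terminal -1 (V); from ..../..#./..#. depth 6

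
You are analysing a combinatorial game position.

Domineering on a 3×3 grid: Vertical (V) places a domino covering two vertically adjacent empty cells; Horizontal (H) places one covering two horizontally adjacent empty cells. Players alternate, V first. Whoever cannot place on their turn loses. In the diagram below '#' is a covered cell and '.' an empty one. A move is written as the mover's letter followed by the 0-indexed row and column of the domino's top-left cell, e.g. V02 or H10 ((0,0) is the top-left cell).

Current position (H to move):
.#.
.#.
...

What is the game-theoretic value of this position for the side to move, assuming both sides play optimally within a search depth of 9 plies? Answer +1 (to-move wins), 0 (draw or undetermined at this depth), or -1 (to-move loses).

ply 1, H at .#./.#./... | H20=-1→.#./.#./##.*; H21=-1→.#./.#./.##
ply 2, V at .#./.#./##. | V00=+1→##./##./##.*; V02=+1→.##/.##/##.; V12=+1→.#./.##/###
ply 3: ##./##./##. is terminal -1 (H); from .#./.#./... depth 9

value(.#./.#./..., H) = -1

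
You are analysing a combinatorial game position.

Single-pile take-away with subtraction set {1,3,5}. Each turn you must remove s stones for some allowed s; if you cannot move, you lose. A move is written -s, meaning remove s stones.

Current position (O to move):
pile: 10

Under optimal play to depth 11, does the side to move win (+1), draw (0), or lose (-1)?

[10] O move#1: -1:-1/9*, -3:-1/7, -5:-1/5
[9] X move#2: -1:+1/8*, -3:+1/6, -5:+1/4
[8] O move#3: -1:-1/7*, -3:-1/5, -5:-1/3
[7] X move#4: -1:+1/6*, -3:+1/4, -5:+1/2
[6] O move#5: -1:-1/5*, -3:-1/3, -5:-1/1
[5] X move#6: -1:+1/4*, -3:+1/2, -5:+1/0
[4] O move#7: -1:-1/3*, -3:-1/1
[3] X move#8: -1:+1/2*, -3:+1/0
[2] O move#9: -1:-1/1*
[1] X move#10: -1:+1/0*
[0] end (terminal -1, O#11); searched 10 to 11

value(10, O) = -1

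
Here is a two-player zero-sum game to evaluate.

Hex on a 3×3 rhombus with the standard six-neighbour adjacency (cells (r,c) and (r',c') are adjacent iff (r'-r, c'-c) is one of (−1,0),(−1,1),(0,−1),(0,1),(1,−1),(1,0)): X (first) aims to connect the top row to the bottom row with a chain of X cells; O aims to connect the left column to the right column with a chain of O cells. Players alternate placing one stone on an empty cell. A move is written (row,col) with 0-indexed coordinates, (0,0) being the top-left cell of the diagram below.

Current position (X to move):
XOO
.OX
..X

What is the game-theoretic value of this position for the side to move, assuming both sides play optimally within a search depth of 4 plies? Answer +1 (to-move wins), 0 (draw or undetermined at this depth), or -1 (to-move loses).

value(XOO/.OX/..X, X) = -1

[XOO/.OX/..X] X move#1: (1,0):-1/XOO/XOX/..X*, (2,0):-1/XOO/.OX/X.X, (2,1):-1/XOO/.OX/.XX
[XOO/XOX/..X] O move#2: (2,0):+1/XOO/XOX/O.X*, (2,1):-1/XOO/XOX/.OX
[XOO/XOX/O.X] end (terminal -1, X#3); searched XOO/.OX/..X to 4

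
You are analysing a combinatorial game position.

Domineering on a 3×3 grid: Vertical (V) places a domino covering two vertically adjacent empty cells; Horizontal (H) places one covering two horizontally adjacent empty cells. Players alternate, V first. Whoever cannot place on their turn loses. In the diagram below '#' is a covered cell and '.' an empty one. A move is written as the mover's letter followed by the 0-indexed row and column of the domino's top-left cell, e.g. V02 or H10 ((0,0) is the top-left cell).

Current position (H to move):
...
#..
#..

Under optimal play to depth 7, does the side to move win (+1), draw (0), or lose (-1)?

ply 1, H at .../#../#.. | H00=-1→##./#../#..; H01=-1→.##/#../#..; H11=+1→.../###/#..*; H21=-1→.../#../###
ply 2: .../###/#.. is terminal -1 (V); from .../#../#.. depth 7

value(.../#../#.., H) = +1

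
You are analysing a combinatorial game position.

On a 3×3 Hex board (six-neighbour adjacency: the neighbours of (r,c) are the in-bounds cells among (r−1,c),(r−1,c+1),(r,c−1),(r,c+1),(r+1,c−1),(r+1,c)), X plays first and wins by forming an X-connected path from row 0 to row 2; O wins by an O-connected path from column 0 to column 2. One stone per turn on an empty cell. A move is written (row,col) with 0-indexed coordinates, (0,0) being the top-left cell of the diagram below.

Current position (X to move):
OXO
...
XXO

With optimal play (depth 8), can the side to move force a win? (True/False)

p1 X@[OXO/.../XXO]: (1,0)[OXO/X../XXO]+1* (1,1)[OXO/.X./XXO]+1 (1,2)[OXO/..X/XXO]+1
p2 O@[OXO/X../XXO] terminal -1; root [OXO/.../XXO] d8

X winning at [OXO/.../XXO]: True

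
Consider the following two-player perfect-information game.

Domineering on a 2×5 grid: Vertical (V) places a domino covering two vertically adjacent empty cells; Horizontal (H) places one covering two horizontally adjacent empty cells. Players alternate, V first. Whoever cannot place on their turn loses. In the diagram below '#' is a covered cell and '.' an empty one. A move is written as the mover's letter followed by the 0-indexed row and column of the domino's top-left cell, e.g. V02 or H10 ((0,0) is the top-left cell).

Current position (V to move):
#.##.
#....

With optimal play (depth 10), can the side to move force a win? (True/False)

[#.##./#....] V move#1: V01:-1/####./##...*, V04:-1/#.###/#...#
[####./##...] H move#2: H12:-1/####./####., H13:+1/####./##.##*
[####./##.##] end (terminal -1, V#3); searched #.##./#.... to 10

V winning at [#.##./#....]: False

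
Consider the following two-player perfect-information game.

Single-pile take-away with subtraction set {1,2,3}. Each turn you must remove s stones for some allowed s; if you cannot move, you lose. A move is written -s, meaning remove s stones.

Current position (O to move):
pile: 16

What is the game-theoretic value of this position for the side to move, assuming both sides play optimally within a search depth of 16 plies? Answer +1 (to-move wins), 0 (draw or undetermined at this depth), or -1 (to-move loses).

value(16, O) = -1

[16] O move#1: -1:-1/15*, -2:-1/14, -3:-1/13
[15] X move#2: -1:-1/14, -2:-1/13, -3:+1/12*
[12] O move#3: -1:-1/11*, -2:-1/10, -3:-1/9
[11] X move#4: -1:-1/10, -2:-1/9, -3:+1/8*
[8] O move#5: -1:-1/7*, -2:-1/6, -3:-1/5
[7] X move#6: -1:-1/6, -2:-1/5, -3:+1/4*
[4] O move#7: -1:-1/3*, -2:-1/2, -3:-1/1
[3] X move#8: -1:-1/2, -2:-1/1, -3:+1/0*
[0] end (terminal -1, O#9); searched 16 to 16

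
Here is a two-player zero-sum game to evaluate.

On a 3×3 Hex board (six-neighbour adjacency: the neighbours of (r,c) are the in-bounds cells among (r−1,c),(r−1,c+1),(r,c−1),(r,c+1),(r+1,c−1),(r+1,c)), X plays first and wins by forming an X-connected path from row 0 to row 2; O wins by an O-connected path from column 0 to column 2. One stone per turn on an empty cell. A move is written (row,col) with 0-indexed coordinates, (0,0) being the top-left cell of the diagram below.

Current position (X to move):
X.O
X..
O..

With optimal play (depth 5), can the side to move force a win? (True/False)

[X.O/X../O..] X move#1: (0,1):-1/XXO/X../O..*, (1,1):-1/X.O/XX./O.., (1,2):-1/X.O/X.X/O.., (2,1):-1/X.O/X../OX., (2,2):-1/X.O/X../O.X
[XXO/X../O..] O move#2: (1,1):+1/XXO/XO./O..*, (1,2):+1/XXO/X.O/O.., (2,1):+1/XXO/X../OO., (2,2):+1/XXO/X../O.O
[XXO/XO./O..] end (terminal -1, X#3); searched X.O/X../O.. to 5

X winning at [X.O/X../O..]: False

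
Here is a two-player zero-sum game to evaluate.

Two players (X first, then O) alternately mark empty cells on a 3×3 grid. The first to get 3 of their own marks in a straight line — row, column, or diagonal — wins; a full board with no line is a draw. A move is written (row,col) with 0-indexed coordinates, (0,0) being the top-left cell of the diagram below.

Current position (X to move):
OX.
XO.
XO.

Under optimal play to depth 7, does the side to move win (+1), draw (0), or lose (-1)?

ply 1, X at OX./XO./XO. | (0,2)=-1→OXX/XO./XO.; (1,2)=-1→OX./XOX/XO.; (2,2)=+0→OX./XO./XOX*
ply 2, O at OX./XO./XOX | (0,2)=+0→OXO/XO./XOX*; (1,2)=+0→OX./XOO/XOX
ply 3, X at OXO/XO./XOX | (1,2)=+0→OXO/XOX/XOX*
ply 4: OXO/XOX/XOX is terminal +0 (O); from OX./XO./XO. depth 7

value(OX./XO./XO., X) = 0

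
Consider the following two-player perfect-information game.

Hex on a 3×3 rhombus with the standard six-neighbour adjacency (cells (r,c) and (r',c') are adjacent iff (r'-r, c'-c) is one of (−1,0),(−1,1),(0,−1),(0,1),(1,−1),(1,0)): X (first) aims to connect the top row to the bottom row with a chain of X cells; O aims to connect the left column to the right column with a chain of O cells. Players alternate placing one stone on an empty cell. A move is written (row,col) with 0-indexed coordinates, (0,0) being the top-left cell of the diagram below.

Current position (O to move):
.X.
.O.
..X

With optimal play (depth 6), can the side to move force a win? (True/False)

O winning at [.X./.O./..X]: True

ply 1, O at .X./.O./..X | (0,0)=+1→OX./.O./..X*; (0,2)=+1→.XO/.O./..X; (1,0)=+1→.X./OO./..X; (1,2)=+1→.X./.OO/..X; (2,0)=+1→.X./.O./O.X; (2,1)=+1→.X./.O./.OX
ply 2, X at OX./.O./..X | (0,2)=-1→OXX/.O./..X*; (1,0)=-1→OX./XO./..X; (1,2)=-1→OX./.OX/..X; (2,0)=-1→OX./.O./X.X; (2,1)=-1→OX./.O./.XX
ply 3, O at OXX/.O./..X | (1,0)=-1→OXX/OO./..X; (1,2)=+1→OXX/.OO/..X*; (2,0)=-1→OXX/.O./O.X; (2,1)=-1→OXX/.O./.OX
ply 4, X at OXX/.OO/..X | (1,0)=-1→OXX/XOO/..X*; (2,0)=-1→OXX/.OO/X.X; (2,1)=-1→OXX/.OO/.XX
ply 5, O at OXX/XOO/..X | (2,0)=+1→OXX/XOO/O.X*; (2,1)=-1→OXX/XOO/.OX
ply 6: OXX/XOO/O.X is terminal -1 (X); from .X./.O./..X depth 6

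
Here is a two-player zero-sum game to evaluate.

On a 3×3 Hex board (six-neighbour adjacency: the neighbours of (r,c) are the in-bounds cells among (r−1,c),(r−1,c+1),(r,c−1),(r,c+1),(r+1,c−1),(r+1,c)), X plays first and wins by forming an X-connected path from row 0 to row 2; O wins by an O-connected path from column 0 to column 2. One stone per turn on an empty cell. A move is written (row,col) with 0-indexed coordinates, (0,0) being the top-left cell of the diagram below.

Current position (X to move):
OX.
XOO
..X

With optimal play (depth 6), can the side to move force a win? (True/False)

X winning at [OX./XOO/..X]: True

ply 1, X at OX./XOO/..X | (0,2)=-1→OXX/XOO/..X; (2,0)=+1→OX./XOO/X.X*; (2,1)=-1→OX./XOO/.XX
ply 2: OX./XOO/X.X is terminal -1 (O); from OX./XOO/..X depth 6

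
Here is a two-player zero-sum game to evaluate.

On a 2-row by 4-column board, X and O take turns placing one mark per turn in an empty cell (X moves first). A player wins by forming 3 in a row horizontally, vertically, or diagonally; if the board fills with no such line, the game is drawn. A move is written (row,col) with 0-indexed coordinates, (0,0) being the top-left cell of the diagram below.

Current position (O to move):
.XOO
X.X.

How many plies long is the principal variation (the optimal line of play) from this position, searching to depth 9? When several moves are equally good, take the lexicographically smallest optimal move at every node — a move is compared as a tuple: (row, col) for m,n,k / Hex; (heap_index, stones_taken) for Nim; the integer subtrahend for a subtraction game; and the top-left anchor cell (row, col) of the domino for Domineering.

[.XOO/X.X.] O move#1: (0,0):-1/OXOO/X.X., (1,1):+0/.XOO/XOX.*, (1,3):-1/.XOO/X.XO
[.XOO/XOX.] X move#2: (0,0):+0/XXOO/XOX.*, (1,3):+0/.XOO/XOXX
[XXOO/XOX.] O move#3: (1,3):+0/XXOO/XOXO*
[XXOO/XOXO] end (terminal +0, X#4); searched .XOO/X.X. to 9

PV length from [.XOO/X.X.]: 3 plies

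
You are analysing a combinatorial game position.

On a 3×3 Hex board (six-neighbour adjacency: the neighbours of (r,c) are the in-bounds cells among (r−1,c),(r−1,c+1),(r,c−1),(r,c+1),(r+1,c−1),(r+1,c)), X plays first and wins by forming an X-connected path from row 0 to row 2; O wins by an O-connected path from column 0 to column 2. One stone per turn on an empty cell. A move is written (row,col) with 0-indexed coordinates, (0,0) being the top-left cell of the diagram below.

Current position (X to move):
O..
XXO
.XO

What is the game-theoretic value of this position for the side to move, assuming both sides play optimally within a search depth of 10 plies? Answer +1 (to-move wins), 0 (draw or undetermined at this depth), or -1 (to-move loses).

p1 X@[O../XXO/.XO]: (0,1)[OX./XXO/.XO]+1* (0,2)[O.X/XXO/.XO]+1 (2,0)[O../XXO/XXO]+1
p2 O@[OX./XXO/.XO] terminal -1; root [O../XXO/.XO] d10

value(O../XXO/.XO, X) = +1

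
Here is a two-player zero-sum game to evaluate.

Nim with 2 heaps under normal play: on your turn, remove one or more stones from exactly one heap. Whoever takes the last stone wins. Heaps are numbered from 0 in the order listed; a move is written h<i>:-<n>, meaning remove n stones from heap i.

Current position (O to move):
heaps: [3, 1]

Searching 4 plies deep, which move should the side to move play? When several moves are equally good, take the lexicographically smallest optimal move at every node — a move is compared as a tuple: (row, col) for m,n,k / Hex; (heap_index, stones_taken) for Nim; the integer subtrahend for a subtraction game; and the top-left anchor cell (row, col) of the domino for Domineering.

ply 1, O at (3,1) | h0:-1=-1→(2,1); h0:-2=+1→(1,1)*; h0:-3=-1→(0,1); h1:-1=-1→(3,0)
ply 2, X at (1,1) | h0:-1=-1→(0,1)*; h1:-1=-1→(1,0)
ply 3, O at (0,1) | h1:-1=+1→(0,0)*
ply 4: (0,0) is terminal -1 (X); from (3,1) depth 4

O's best at [(3,1)]: h0:-2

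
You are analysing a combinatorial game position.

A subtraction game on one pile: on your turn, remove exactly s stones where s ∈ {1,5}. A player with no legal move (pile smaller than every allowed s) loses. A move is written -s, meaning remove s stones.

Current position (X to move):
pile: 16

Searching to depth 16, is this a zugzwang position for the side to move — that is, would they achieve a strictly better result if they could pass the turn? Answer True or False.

p1 X@[16]: -1[15]-1* -5[11]-1
p2 O@[15]: -1[14]+1* -5[10]+1
p3 X@[14]: -1[13]-1* -5[9]-1
p4 O@[13]: -1[12]+1* -5[8]+1
p5 X@[12]: -1[11]-1* -5[7]-1
p6 O@[11]: -1[10]+1* -5[6]+1
p7 X@[10]: -1[9]-1* -5[5]-1
p8 O@[9]: -1[8]+1* -5[4]+1
p9 X@[8]: -1[7]-1* -5[3]-1
p10 O@[7]: -1[6]+1* -5[2]+1
p11 X@[6]: -1[5]-1* -5[1]-1
p12 O@[5]: -1[4]+1* -5[0]+1
p13 X@[4]: -1[3]-1*
p14 O@[3]: -1[2]+1*
p15 X@[2]: -1[1]-1*
p16 O@[1]: -1[0]+1*
p17 X@[0] terminal -1; root [16] d16
suppose X passes — search the same position with O to move:
pass> p1 O@[16]: -1[15]-1* -5[11]-1
pass> p2 X@[15]: -1[14]+1* -5[10]+1
pass> p3 O@[14]: -1[13]-1* -5[9]-1
pass> p4 X@[13]: -1[12]+1* -5[8]+1
pass> p5 O@[12]: -1[11]-1* -5[7]-1
pass> p6 X@[11]: -1[10]+1* -5[6]+1
pass> p7 O@[10]: -1[9]-1* -5[5]-1
pass> p8 X@[9]: -1[8]+1* -5[4]+1
pass> p9 O@[8]: -1[7]-1* -5[3]-1
pass> p10 X@[7]: -1[6]+1* -5[2]+1
pass> p11 O@[6]: -1[5]-1* -5[1]-1
pass> p12 X@[5]: -1[4]+1* -5[0]+1
pass> p13 O@[4]: -1[3]-1*
pass> p14 X@[3]: -1[2]+1*
pass> p15 O@[2]: -1[1]-1*
pass> p16 X@[1]: -1[0]+1*
pass> p17 O@[0] terminal -1; root [16] d16
for X: play -1, pass +1

zugzwang(16, X) = True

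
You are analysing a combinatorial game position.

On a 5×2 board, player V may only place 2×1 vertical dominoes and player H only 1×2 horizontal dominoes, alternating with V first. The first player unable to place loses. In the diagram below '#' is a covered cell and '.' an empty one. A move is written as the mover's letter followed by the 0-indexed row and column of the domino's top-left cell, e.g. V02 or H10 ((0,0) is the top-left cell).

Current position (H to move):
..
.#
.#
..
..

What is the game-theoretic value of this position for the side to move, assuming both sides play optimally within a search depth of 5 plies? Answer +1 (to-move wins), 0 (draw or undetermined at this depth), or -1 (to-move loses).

p1 H@[../.#/.#/../..]: H00[##/.#/.#/../..]-1 H30[../.#/.#/##/..]+1* H40[../.#/.#/../##]+1
p2 V@[../.#/.#/##/..]: V00[#./##/.#/##/..]-1* V10[../##/##/##/..]-1
p3 H@[#./##/.#/##/..]: H40[#./##/.#/##/##]+1*
p4 V@[#./##/.#/##/##] terminal -1; root [../.#/.#/../..] d5

value(../.#/.#/../.., H) = +1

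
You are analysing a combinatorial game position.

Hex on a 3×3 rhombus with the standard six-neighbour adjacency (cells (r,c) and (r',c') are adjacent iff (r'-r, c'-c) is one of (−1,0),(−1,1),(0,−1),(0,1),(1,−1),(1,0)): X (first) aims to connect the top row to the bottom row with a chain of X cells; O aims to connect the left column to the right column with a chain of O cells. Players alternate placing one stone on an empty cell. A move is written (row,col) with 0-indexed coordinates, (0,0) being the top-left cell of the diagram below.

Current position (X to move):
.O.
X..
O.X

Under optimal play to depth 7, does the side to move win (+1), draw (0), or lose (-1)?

[.O./X../O.X] X move#1: (0,0):-1/XO./X../O.X, (0,2):-1/.OX/X../O.X, (1,1):+1/.O./XX./O.X*, (1,2):-1/.O./X.X/O.X, (2,1):-1/.O./X../OXX
[.O./XX./O.X] O move#2: (0,0):-1/OO./XX./O.X*, (0,2):-1/.OO/XX./O.X, (1,2):-1/.O./XXO/O.X, (2,1):-1/.O./XX./OOX
[OO./XX./O.X] X move#3: (0,2):+1/OOX/XX./O.X*, (1,2):-1/OO./XXX/O.X, (2,1):-1/OO./XX./OXX
[OOX/XX./O.X] O move#4: (1,2):-1/OOX/XXO/O.X*, (2,1):-1/OOX/XX./OOX
[OOX/XXO/O.X] X move#5: (2,1):+1/OOX/XXO/OXX*
[OOX/XXO/OXX] end (terminal -1, O#6); searched .O./X../O.X to 7

value(.O./X../O.X, X) = +1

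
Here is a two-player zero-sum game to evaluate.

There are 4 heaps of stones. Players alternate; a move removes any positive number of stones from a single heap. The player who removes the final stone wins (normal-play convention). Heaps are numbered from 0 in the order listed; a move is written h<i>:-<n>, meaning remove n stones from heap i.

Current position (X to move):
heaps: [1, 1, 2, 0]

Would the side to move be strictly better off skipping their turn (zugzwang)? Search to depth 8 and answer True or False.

zugzwang((1,1,2,0), X) = False

[(1,1,2,0)] X move#1: h0:-1:-1/(0,1,2,0), h1:-1:-1/(1,0,2,0), h2:-1:-1/(1,1,1,0), h2:-2:+1/(1,1,0,0)*
[(1,1,0,0)] O move#2: h0:-1:-1/(0,1,0,0)*, h1:-1:-1/(1,0,0,0)
[(0,1,0,0)] X move#3: h1:-1:+1/(0,0,0,0)*
[(0,0,0,0)] end (terminal -1, O#4); searched (1,1,2,0) to 8
suppose X passes — search the same position with O to move:
pass> [(1,1,2,0)] O move#1: h0:-1:-1/(0,1,2,0), h1:-1:-1/(1,0,2,0), h2:-1:-1/(1,1,1,0), h2:-2:+1/(1,1,0,0)*
pass> [(1,1,0,0)] X move#2: h0:-1:-1/(0,1,0,0)*, h1:-1:-1/(1,0,0,0)
pass> [(0,1,0,0)] O move#3: h1:-1:+1/(0,0,0,0)*
pass> [(0,0,0,0)] end (terminal -1, X#4); searched (1,1,2,0) to 8
for X: play +1, pass -1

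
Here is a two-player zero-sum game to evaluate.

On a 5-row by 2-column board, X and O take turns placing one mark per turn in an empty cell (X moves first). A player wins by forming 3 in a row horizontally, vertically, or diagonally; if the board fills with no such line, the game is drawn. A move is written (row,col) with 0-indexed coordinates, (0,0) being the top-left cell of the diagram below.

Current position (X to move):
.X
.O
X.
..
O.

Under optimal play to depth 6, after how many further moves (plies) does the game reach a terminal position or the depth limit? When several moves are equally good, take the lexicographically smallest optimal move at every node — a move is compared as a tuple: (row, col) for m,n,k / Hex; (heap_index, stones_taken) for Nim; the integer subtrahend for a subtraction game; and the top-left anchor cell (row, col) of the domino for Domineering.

[.X/.O/X./../O.] X move#1: (0,0):+0/XX/.O/X./../O., (1,0):+1/.X/XO/X./../O.*, (2,1):+0/.X/.O/XX/../O., (3,0):+0/.X/.O/X./X./O., (3,1):+0/.X/.O/X./.X/O., (4,1):+0/.X/.O/X./../OX
[.X/XO/X./../O.] O move#2: (0,0):-1/OX/XO/X./../O.*, (2,1):-1/.X/XO/XO/../O., (3,0):-1/.X/XO/X./O./O., (3,1):-1/.X/XO/X./.O/O., (4,1):-1/.X/XO/X./../OO
[OX/XO/X./../O.] X move#3: (2,1):+0/OX/XO/XX/../O., (3,0):+1/OX/XO/X./X./O.*, (3,1):+0/OX/XO/X./.X/O., (4,1):+0/OX/XO/X./../OX
[OX/XO/X./X./O.] end (terminal -1, O#4); searched .X/.O/X./../O. to 6

PV length from [.X/.O/X./../O.]: 3 plies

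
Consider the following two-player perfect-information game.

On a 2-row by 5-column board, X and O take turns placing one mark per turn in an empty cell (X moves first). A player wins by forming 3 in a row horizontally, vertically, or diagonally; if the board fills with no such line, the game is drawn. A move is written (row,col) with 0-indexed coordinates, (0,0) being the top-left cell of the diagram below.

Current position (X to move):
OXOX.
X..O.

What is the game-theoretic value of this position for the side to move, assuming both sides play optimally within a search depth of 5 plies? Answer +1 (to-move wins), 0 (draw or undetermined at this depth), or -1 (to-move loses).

ply 1, X at OXOX./X..O. | (0,4)=-1→OXOXX/X..O.; (1,1)=+0→OXOX./XX.O.*; (1,2)=+0→OXOX./X.XO.; (1,4)=+0→OXOX./X..OX
ply 2, O at OXOX./XX.O. | (0,4)=-1→OXOXO/XX.O.; (1,2)=+0→OXOX./XXOO.*; (1,4)=-1→OXOX./XX.OO
ply 3, X at OXOX./XXOO. | (0,4)=-1→OXOXX/XXOO.; (1,4)=+0→OXOX./XXOOX*
ply 4, O at OXOX./XXOOX | (0,4)=+0→OXOXO/XXOOX*
ply 5: OXOXO/XXOOX is terminal +0 (X); from OXOX./X..O. depth 5

value(OXOX./X..O., X) = 0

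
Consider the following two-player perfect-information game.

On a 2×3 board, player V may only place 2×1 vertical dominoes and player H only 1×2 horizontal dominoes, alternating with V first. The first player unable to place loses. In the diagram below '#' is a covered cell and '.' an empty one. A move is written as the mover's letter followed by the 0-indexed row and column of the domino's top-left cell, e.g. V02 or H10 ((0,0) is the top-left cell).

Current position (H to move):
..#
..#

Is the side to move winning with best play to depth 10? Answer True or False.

ply 1, H at ..#/..# | H00=+1→###/..#*; H10=+1→..#/###
ply 2: ###/..# is terminal -1 (V); from ..#/..# depth 10

H winning at [..#/..#]: True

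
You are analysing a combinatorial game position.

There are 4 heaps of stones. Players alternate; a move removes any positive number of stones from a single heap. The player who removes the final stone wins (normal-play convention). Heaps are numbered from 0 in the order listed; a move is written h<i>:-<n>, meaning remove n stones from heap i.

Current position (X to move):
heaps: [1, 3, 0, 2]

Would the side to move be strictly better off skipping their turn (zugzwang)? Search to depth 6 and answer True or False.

zugzwang((1,3,0,2), X) = True

[(1,3,0,2)] X move#1: h0:-1:-1/(0,3,0,2)*, h1:-1:-1/(1,2,0,2), h1:-2:-1/(1,1,0,2), h1:-3:-1/(1,0,0,2), h3:-1:-1/(1,3,0,1), h3:-2:-1/(1,3,0,0)
[(0,3,0,2)] O move#2: h1:-1:+1/(0,2,0,2)*, h1:-2:-1/(0,1,0,2), h1:-3:-1/(0,0,0,2), h3:-1:-1/(0,3,0,1), h3:-2:-1/(0,3,0,0)
[(0,2,0,2)] X move#3: h1:-1:-1/(0,1,0,2)*, h1:-2:-1/(0,0,0,2), h3:-1:-1/(0,2,0,1), h3:-2:-1/(0,2,0,0)
[(0,1,0,2)] O move#4: h1:-1:-1/(0,0,0,2), h3:-1:+1/(0,1,0,1)*, h3:-2:-1/(0,1,0,0)
[(0,1,0,1)] X move#5: h1:-1:-1/(0,0,0,1)*, h3:-1:-1/(0,1,0,0)
[(0,0,0,1)] O move#6: h3:-1:+1/(0,0,0,0)*
[(0,0,0,0)] end (terminal -1, X#7); searched (1,3,0,2) to 6
suppose X passes — search the same position with O to move:
pass> [(1,3,0,2)] O move#1: h0:-1:-1/(0,3,0,2)*, h1:-1:-1/(1,2,0,2), h1:-2:-1/(1,1,0,2), h1:-3:-1/(1,0,0,2), h3:-1:-1/(1,3,0,1), h3:-2:-1/(1,3,0,0)
pass> [(0,3,0,2)] X move#2: h1:-1:+1/(0,2,0,2)*, h1:-2:-1/(0,1,0,2), h1:-3:-1/(0,0,0,2), h3:-1:-1/(0,3,0,1), h3:-2:-1/(0,3,0,0)
pass> [(0,2,0,2)] O move#3: h1:-1:-1/(0,1,0,2)*, h1:-2:-1/(0,0,0,2), h3:-1:-1/(0,2,0,1), h3:-2:-1/(0,2,0,0)
pass> [(0,1,0,2)] X move#4: h1:-1:-1/(0,0,0,2), h3:-1:+1/(0,1,0,1)*, h3:-2:-1/(0,1,0,0)
pass> [(0,1,0,1)] O move#5: h1:-1:-1/(0,0,0,1)*, h3:-1:-1/(0,1,0,0)
pass> [(0,0,0,1)] X move#6: h3:-1:+1/(0,0,0,0)*
pass> [(0,0,0,0)] end (terminal -1, O#7); searched (1,3,0,2) to 6
for X: play -1, pass +1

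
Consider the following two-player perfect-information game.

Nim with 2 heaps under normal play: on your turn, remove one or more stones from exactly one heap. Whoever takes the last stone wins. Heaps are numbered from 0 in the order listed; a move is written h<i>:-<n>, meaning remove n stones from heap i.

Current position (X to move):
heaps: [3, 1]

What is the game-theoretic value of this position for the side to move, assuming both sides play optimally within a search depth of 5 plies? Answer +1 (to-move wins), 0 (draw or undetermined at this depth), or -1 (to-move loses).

p1 X@[(3,1)]: h0:-1[(2,1)]-1 h0:-2[(1,1)]+1* h0:-3[(0,1)]-1 h1:-1[(3,0)]-1
p2 O@[(1,1)]: h0:-1[(0,1)]-1* h1:-1[(1,0)]-1
p3 X@[(0,1)]: h1:-1[(0,0)]+1*
p4 O@[(0,0)] terminal -1; root [(3,1)] d5

value((3,1), X) = +1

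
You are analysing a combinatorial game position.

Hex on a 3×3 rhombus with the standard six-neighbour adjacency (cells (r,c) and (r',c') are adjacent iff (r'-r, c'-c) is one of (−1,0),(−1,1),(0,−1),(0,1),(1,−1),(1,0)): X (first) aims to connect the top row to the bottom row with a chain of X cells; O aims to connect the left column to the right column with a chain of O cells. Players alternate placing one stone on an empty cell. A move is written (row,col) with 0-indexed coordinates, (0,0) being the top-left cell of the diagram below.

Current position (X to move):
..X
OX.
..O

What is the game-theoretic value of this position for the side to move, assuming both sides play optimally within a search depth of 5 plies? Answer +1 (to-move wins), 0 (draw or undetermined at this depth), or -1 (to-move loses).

[..X/OX./..O] X move#1: (0,0):+1/X.X/OX./..O*, (0,1):+1/.XX/OX./..O, (1,2):+1/..X/OXX/..O, (2,0):+1/..X/OX./X.O, (2,1):+1/..X/OX./.XO
[X.X/OX./..O] O move#2: (0,1):-1/XOX/OX./..O*, (1,2):-1/X.X/OXO/..O, (2,0):-1/X.X/OX./O.O, (2,1):-1/X.X/OX./.OO
[XOX/OX./..O] X move#3: (1,2):+1/XOX/OXX/..O*, (2,0):+1/XOX/OX./X.O, (2,1):+1/XOX/OX./.XO
[XOX/OXX/..O] O move#4: (2,0):-1/XOX/OXX/O.O*, (2,1):-1/XOX/OXX/.OO
[XOX/OXX/O.O] X move#5: (2,1):+1/XOX/OXX/OXO*
[XOX/OXX/OXO] end (terminal -1, O#6); searched ..X/OX./..O to 5

value(..X/OX./..O, X) = +1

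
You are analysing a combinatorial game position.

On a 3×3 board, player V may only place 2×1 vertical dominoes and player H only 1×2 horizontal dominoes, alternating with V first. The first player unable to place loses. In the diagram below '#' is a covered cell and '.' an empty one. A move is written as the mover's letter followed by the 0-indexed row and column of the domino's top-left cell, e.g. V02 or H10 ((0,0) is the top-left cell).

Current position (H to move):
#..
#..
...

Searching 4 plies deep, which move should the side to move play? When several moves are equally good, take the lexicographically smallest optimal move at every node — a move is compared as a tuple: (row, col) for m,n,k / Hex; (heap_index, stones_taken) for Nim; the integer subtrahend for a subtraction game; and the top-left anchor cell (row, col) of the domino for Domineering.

p1 H@[#../#../...]: H01[###/#../...]-1 H11[#../###/...]+1* H20[#../#../##.]-1 H21[#../#../.##]-1
p2 V@[#../###/...] terminal -1; root [#../#../...] d4

H's best at [#../#../...]: H11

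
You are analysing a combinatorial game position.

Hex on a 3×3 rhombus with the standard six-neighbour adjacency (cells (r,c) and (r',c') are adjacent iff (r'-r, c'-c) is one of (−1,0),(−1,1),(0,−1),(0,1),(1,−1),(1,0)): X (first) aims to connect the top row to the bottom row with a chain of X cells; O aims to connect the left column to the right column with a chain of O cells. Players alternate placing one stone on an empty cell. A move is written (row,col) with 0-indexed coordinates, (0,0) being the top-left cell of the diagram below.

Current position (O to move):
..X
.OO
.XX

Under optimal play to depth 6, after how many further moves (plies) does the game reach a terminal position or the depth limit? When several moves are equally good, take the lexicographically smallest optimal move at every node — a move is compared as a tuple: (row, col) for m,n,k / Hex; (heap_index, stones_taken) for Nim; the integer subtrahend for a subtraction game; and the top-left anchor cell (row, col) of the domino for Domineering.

PV length from [..X/.OO/.XX]: 3 plies

ply 1, O at ..X/.OO/.XX | (0,0)=+1→O.X/.OO/.XX*; (0,1)=+1→.OX/.OO/.XX; (1,0)=+1→..X/OOO/.XX; (2,0)=+1→..X/.OO/OXX
ply 2, X at O.X/.OO/.XX | (0,1)=-1→OXX/.OO/.XX*; (1,0)=-1→O.X/XOO/.XX; (2,0)=-1→O.X/.OO/XXX
ply 3, O at OXX/.OO/.XX | (1,0)=+1→OXX/OOO/.XX*; (2,0)=+1→OXX/.OO/OXX
ply 4: OXX/OOO/.XX is terminal -1 (X); from ..X/.OO/.XX depth 6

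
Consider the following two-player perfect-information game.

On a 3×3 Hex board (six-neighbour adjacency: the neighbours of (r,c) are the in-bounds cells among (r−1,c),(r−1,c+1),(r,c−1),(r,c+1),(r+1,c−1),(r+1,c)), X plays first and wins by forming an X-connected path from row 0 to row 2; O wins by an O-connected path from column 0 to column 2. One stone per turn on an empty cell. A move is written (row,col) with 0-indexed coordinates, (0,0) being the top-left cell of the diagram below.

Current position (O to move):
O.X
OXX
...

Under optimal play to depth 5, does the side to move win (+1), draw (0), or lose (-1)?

value(O.X/OXX/..., O) = -1

[O.X/OXX/...] O move#1: (0,1):-1/OOX/OXX/...*, (2,0):-1/O.X/OXX/O.., (2,1):-1/O.X/OXX/.O., (2,2):-1/O.X/OXX/..O
[OOX/OXX/...] X move#2: (2,0):+1/OOX/OXX/X..*, (2,1):+1/OOX/OXX/.X., (2,2):+1/OOX/OXX/..X
[OOX/OXX/X..] end (terminal -1, O#3); searched O.X/OXX/... to 5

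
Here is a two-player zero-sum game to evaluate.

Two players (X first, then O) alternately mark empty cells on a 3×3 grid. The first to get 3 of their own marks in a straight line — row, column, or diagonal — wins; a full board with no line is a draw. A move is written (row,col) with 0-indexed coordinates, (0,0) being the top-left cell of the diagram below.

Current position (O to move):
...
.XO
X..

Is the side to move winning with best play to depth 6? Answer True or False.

O winning at [.../.XO/X..]: False

[.../.XO/X..] O move#1: (0,0):-1/O../.XO/X..*, (0,1):-1/.O./.XO/X.., (0,2):-1/..O/.XO/X.., (1,0):-1/.../OXO/X.., (2,1):-1/.../.XO/XO., (2,2):-1/.../.XO/X.O
[O../.XO/X..] X move#2: (0,1):+1/OX./.XO/X..*, (0,2):+1/O.X/.XO/X.., (1,0):-1/O../XXO/X.., (2,1):+1/O../.XO/XX., (2,2):+1/O../.XO/X.X
[OX./.XO/X..] O move#3: (0,2):-1/OXO/.XO/X..*, (1,0):-1/OX./OXO/X.., (2,1):-1/OX./.XO/XO., (2,2):-1/OX./.XO/X.O
[OXO/.XO/X..] X move#4: (1,0):-1/OXO/XXO/X.., (2,1):+1/OXO/.XO/XX.*, (2,2):+0/OXO/.XO/X.X
[OXO/.XO/XX.] end (terminal -1, O#5); searched .../.XO/X.. to 6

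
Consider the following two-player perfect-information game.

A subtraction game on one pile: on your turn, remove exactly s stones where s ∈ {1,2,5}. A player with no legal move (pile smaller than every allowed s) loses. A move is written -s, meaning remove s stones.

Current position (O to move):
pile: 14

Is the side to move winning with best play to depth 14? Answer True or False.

[14] O move#1: -1:-1/13, -2:+1/12*, -5:+1/9
[12] X move#2: -1:-1/11*, -2:-1/10, -5:-1/7
[11] O move#3: -1:-1/10, -2:+1/9*, -5:+1/6
[9] X move#4: -1:-1/8*, -2:-1/7, -5:-1/4
[8] O move#5: -1:-1/7, -2:+1/6*, -5:+1/3
[6] X move#6: -1:-1/5*, -2:-1/4, -5:-1/1
[5] O move#7: -1:-1/4, -2:+1/3*, -5:+1/0
[3] X move#8: -1:-1/2*, -2:-1/1
[2] O move#9: -1:-1/1, -2:+1/0*
[0] end (terminal -1, X#10); searched 14 to 14

O winning at [14]: True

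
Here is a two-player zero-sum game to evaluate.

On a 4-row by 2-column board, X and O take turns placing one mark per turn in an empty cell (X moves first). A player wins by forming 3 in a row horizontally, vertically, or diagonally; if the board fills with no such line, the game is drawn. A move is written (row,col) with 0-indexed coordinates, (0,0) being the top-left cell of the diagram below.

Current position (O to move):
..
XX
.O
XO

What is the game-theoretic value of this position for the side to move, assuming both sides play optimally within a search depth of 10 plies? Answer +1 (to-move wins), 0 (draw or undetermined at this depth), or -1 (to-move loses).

value(../XX/.O/XO, O) = 0

ply 1, O at ../XX/.O/XO | (0,0)=-1→O./XX/.O/XO; (0,1)=-1→.O/XX/.O/XO; (2,0)=+0→../XX/OO/XO*
ply 2, X at ../XX/OO/XO | (0,0)=+0→X./XX/OO/XO*; (0,1)=+0→.X/XX/OO/XO
ply 3, O at X./XX/OO/XO | (0,1)=+0→XO/XX/OO/XO*
ply 4: XO/XX/OO/XO is terminal +0 (X); from ../XX/.O/XO depth 10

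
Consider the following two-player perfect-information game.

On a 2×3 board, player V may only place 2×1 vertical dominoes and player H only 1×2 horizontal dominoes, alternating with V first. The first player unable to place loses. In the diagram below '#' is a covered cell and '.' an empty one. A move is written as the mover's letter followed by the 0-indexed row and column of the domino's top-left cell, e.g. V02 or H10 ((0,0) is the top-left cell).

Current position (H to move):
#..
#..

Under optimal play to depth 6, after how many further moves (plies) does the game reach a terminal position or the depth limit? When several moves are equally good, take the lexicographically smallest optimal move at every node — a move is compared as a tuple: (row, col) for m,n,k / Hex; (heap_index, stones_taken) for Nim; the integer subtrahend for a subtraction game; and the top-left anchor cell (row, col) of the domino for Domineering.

PV length from [#../#..]: 1 ply

[#../#..] H move#1: H01:+1/###/#..*, H11:+1/#../###
[###/#..] end (terminal -1, V#2); searched #../#.. to 6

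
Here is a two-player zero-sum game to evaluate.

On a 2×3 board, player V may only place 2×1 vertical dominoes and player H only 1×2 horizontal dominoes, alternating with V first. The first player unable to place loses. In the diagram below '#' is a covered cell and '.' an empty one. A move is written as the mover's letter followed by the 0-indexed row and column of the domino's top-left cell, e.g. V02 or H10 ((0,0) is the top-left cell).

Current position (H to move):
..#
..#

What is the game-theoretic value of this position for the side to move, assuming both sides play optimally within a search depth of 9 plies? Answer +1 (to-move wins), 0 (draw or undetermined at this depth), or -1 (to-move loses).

value(..#/..#, H) = +1

ply 1, H at ..#/..# | H00=+1→###/..#*; H10=+1→..#/###
ply 2: ###/..# is terminal -1 (V); from ..#/..# depth 9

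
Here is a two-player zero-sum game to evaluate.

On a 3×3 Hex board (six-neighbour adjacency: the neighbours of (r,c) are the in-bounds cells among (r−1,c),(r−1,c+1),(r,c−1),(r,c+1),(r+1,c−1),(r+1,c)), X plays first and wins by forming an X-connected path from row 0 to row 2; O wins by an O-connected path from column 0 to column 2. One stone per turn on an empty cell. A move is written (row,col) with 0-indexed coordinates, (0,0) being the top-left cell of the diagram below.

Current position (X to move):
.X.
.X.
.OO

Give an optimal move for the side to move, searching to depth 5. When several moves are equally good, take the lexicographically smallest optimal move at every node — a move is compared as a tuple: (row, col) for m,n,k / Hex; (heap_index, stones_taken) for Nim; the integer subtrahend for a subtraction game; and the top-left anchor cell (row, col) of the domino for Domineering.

p1 X@[.X./.X./.OO]: (0,0)[XX./.X./.OO]-1 (0,2)[.XX/.X./.OO]-1 (1,0)[.X./XX./.OO]-1 (1,2)[.X./.XX/.OO]-1 (2,0)[.X./.X./XOO]+1*
p2 O@[.X./.X./XOO] terminal -1; root [.X./.X./.OO] d5

X's best at [.X./.X./.OO]: (2,0)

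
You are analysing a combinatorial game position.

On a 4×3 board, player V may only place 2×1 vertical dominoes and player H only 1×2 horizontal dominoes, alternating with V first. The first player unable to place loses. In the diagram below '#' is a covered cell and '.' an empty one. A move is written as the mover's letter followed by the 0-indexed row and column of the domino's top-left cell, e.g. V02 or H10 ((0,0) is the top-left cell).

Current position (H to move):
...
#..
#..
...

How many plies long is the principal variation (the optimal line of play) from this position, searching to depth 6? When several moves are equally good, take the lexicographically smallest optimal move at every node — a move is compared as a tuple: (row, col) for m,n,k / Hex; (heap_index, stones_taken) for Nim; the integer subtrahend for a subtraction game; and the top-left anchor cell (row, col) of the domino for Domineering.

PV length from [.../#../#../...]: 4 plies

[.../#../#../...] H move#1: H00:-1/##./#../#../...*, H01:-1/.##/#../#../..., H11:-1/.../###/#../..., H21:-1/.../#../###/..., H30:-1/.../#../#../##., H31:-1/.../#../#../.##
[##./#../#../...] V move#2: V02:-1/###/#.#/#../..., V11:+1/##./##./##./...*, V12:+1/##./#.#/#.#/..., V21:+1/##./#../##./.#., V22:+1/##./#../#.#/..#
[##./##./##./...] H move#3: H30:-1/##./##./##./##.*, H31:-1/##./##./##./.##
[##./##./##./##.] V move#4: V02:+1/###/###/##./##.*, V12:+1/##./###/###/##., V22:+1/##./##./###/###
[###/###/##./##.] end (terminal -1, H#5); searched .../#../#../... to 6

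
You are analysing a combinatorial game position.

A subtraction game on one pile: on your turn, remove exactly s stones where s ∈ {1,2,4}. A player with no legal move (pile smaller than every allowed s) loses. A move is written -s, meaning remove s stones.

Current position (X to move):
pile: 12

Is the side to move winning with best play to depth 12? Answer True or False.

p1 X@[12]: -1[11]-1* -2[10]-1 -4[8]-1
p2 O@[11]: -1[10]-1 -2[9]+1* -4[7]-1
p3 X@[9]: -1[8]-1* -2[7]-1 -4[5]-1
p4 O@[8]: -1[7]-1 -2[6]+1* -4[4]-1
p5 X@[6]: -1[5]-1* -2[4]-1 -4[2]-1
p6 O@[5]: -1[4]-1 -2[3]+1* -4[1]-1
p7 X@[3]: -1[2]-1* -2[1]-1
p8 O@[2]: -1[1]-1 -2[0]+1*
p9 X@[0] terminal -1; root [12] d12

X winning at [12]: False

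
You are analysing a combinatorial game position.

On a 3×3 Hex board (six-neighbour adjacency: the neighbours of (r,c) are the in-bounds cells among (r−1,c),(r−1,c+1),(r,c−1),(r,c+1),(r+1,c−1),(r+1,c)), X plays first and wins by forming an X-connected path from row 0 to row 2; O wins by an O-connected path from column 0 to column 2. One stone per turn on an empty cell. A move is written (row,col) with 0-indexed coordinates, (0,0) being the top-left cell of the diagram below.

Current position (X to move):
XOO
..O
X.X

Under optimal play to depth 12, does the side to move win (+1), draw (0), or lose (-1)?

value(XOO/..O/X.X, X) = +1

ply 1, X at XOO/..O/X.X | (1,0)=+1→XOO/X.O/X.X*; (1,1)=-1→XOO/.XO/X.X; (2,1)=-1→XOO/..O/XXX
ply 2: XOO/X.O/X.X is terminal -1 (O); from XOO/..O/X.X depth 12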